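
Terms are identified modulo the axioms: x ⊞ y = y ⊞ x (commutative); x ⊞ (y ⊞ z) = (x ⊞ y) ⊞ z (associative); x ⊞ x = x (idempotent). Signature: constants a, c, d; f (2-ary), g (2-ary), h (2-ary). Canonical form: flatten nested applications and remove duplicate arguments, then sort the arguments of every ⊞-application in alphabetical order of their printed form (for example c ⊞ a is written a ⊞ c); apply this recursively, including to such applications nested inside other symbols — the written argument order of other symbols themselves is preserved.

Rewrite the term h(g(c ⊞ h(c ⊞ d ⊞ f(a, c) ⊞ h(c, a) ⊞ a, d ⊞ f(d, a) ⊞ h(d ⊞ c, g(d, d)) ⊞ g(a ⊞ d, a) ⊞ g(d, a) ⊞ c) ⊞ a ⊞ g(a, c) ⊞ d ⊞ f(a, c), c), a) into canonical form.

Focus inside:  c ⊞ h(c ⊞ d ⊞ f(a, c) ⊞ h(c, a) ⊞ a, d ⊞ f(d, a) ⊞ h(d ⊞ c, g(d, d)) ⊞ g(a ⊞ d, a) ⊞ g(d, a) ⊞ c) ⊞ a ⊞ g(a, c) ⊞ d ⊞ f(a, c)
Canonicalize subterm:  h(c ⊞ d ⊞ f(a, c) ⊞ h(c, a) ⊞ a, d ⊞ f(d, a) ⊞ h(d ⊞ c, g(d, d)) ⊞ g(a ⊞ d, a) ⊞ g(d, a) ⊞ c)  →  h(a ⊞ c ⊞ d ⊞ f(a, c) ⊞ h(c, a), c ⊞ d ⊞ f(d, a) ⊞ g(a ⊞ d, a) ⊞ g(d, a) ⊞ h(c ⊞ d, g(d, d)))
Sort:  a ⊞ c ⊞ d ⊞ f(a, c) ⊞ g(a, c) ⊞ h(a ⊞ c ⊞ d ⊞ f(a, c) ⊞ h(c, a), c ⊞ d ⊞ f(d, a) ⊞ g(a ⊞ d, a) ⊞ g(d, a) ⊞ h(c ⊞ d, g(d, d)))
Reassemble:  h(g(a ⊞ c ⊞ d ⊞ f(a, c) ⊞ g(a, c) ⊞ h(a ⊞ c ⊞ d ⊞ f(a, c) ⊞ h(c, a), c ⊞ d ⊞ f(d, a) ⊞ g(a ⊞ d, a) ⊞ g(d, a) ⊞ h(c ⊞ d, g(d, d))), c), a)

Answer: h(g(a ⊞ c ⊞ d ⊞ f(a, c) ⊞ g(a, c) ⊞ h(a ⊞ c ⊞ d ⊞ f(a, c) ⊞ h(c, a), c ⊞ d ⊞ f(d, a) ⊞ g(a ⊞ d, a) ⊞ g(d, a) ⊞ h(c ⊞ d, g(d, d))), c), a)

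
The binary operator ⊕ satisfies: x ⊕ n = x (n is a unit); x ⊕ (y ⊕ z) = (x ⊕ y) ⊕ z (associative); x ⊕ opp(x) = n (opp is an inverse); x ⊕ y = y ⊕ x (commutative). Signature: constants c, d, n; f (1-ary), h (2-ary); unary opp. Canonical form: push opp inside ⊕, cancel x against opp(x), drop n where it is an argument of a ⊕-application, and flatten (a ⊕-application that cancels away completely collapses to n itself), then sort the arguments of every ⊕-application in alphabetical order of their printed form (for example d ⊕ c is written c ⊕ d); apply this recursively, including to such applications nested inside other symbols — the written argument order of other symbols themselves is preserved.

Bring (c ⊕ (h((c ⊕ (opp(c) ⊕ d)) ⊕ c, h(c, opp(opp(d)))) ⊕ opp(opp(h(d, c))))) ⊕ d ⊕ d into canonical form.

Push opp inside:  distribute opp over ⊕ and collapse double opp
Collect terms:  c ⊕ h(c ⊕ d, h(c, d)) ⊕ h(d, c) ⊕ d ⊕ d
Sort:  c ⊕ d ⊕ d ⊕ h(c ⊕ d, h(c, d)) ⊕ h(d, c)

Answer: c ⊕ d ⊕ d ⊕ h(c ⊕ d, h(c, d)) ⊕ h(d, c)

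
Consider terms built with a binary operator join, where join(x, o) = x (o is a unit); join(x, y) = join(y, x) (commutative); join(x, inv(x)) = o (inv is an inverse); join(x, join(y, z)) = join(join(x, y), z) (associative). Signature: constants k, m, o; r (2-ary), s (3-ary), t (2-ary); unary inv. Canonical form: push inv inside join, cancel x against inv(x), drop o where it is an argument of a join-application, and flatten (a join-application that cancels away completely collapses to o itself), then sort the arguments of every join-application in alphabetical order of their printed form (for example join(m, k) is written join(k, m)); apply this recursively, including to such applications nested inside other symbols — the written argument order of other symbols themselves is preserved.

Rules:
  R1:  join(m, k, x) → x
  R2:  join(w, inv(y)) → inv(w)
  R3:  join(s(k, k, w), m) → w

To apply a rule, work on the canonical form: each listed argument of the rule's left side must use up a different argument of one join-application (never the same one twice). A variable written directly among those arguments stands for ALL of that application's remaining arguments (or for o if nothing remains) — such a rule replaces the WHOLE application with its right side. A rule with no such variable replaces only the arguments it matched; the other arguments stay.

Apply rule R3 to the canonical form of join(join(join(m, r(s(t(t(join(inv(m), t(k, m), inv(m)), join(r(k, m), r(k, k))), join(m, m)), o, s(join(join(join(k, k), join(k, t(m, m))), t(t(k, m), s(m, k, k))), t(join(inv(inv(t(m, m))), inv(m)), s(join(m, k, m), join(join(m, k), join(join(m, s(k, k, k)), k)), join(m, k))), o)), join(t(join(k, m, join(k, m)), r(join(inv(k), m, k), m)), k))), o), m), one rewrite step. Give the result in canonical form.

Answer: join(m, m, r(s(t(t(join(inv(m), inv(m), t(k, m)), join(r(k, k), r(k, m))), join(m, m)), o, s(join(k, k, k, t(m, m), t(t(k, m), s(m, k, k))), t(join(inv(m), t(m, m)), s(join(k, m, m), join(k, k, k, m), join(k, m))), o)), join(k, t(join(k, k, m, m), r(m, m)))))

Derivation:
Canonical form:  join(m, m, r(s(t(t(join(inv(m), inv(m), t(k, m)), join(r(k, k), r(k, m))), join(m, m)), o, s(join(k, k, k, t(m, m), t(t(k, m), s(m, k, k))), t(join(inv(m), t(m, m)), s(join(k, m, m), join(k, k, m, m, s(k, k, k)), join(k, m))), o)), join(k, t(join(k, k, m, m), r(m, m)))))
R3 matches:  uses m, s(k, k, k);  w := k
New term:  join(m, m, r(s(t(t(join(inv(m), inv(m), t(k, m)), join(r(k, k), r(k, m))), join(m, m)), o, s(join(k, k, k, t(m, m), t(t(k, m), s(m, k, k))), t(join(inv(m), t(m, m)), s(join(k, m, m), join(k, k, k, m), join(k, m))), o)), join(k, t(join(k, k, m, m), r(m, m)))))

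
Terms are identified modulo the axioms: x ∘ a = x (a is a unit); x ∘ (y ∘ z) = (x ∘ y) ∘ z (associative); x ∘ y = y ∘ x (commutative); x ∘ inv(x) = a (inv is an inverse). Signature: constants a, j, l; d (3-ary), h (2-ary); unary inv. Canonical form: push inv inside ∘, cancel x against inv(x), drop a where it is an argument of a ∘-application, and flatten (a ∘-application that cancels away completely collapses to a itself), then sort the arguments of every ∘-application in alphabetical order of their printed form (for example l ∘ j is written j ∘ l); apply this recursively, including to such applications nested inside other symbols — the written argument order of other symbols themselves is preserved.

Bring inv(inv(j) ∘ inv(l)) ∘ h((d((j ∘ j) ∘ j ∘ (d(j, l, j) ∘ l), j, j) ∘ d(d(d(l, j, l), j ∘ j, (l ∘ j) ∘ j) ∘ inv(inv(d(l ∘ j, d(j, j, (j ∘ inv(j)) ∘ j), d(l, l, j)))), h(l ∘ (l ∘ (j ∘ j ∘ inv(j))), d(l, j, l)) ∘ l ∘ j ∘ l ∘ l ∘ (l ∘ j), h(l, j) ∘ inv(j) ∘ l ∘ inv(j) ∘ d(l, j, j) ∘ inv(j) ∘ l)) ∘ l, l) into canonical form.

Answer: h(d(d(d(l, j, l), j ∘ j, j ∘ j ∘ l) ∘ d(j ∘ l, d(j, j, j), d(l, l, j)), h(j ∘ l ∘ l, d(l, j, l)) ∘ j ∘ j ∘ l ∘ l ∘ l ∘ l, d(l, j, j) ∘ h(l, j) ∘ inv(j) ∘ inv(j) ∘ inv(j) ∘ l ∘ l) ∘ d(d(j, l, j) ∘ j ∘ j ∘ j ∘ l, j, j) ∘ l, l) ∘ j ∘ l

Derivation:
Push inv inside:  distribute inv over ∘ and collapse double inv
Collect:  j ∘ l ∘ h(d(d(d(l, j, l), j ∘ j, j ∘ j ∘ l) ∘ d(j ∘ l, d(j, j, j), d(l, l, j)), h(j ∘ l ∘ l, d(l, j, l)) ∘ j ∘ j ∘ l ∘ l ∘ l ∘ l, d(l, j, j) ∘ h(l, j) ∘ inv(j) ∘ inv(j) ∘ inv(j) ∘ l ∘ l) ∘ d(d(j, l, j) ∘ j ∘ j ∘ j ∘ l, j, j) ∘ l, l)
Order the arguments:  h(d(d(d(l, j, l), j ∘ j, j ∘ j ∘ l) ∘ d(j ∘ l, d(j, j, j), d(l, l, j)), h(j ∘ l ∘ l, d(l, j, l)) ∘ j ∘ j ∘ l ∘ l ∘ l ∘ l, d(l, j, j) ∘ h(l, j) ∘ inv(j) ∘ inv(j) ∘ inv(j) ∘ l ∘ l) ∘ d(d(j, l, j) ∘ j ∘ j ∘ j ∘ l, j, j) ∘ l, l) ∘ j ∘ l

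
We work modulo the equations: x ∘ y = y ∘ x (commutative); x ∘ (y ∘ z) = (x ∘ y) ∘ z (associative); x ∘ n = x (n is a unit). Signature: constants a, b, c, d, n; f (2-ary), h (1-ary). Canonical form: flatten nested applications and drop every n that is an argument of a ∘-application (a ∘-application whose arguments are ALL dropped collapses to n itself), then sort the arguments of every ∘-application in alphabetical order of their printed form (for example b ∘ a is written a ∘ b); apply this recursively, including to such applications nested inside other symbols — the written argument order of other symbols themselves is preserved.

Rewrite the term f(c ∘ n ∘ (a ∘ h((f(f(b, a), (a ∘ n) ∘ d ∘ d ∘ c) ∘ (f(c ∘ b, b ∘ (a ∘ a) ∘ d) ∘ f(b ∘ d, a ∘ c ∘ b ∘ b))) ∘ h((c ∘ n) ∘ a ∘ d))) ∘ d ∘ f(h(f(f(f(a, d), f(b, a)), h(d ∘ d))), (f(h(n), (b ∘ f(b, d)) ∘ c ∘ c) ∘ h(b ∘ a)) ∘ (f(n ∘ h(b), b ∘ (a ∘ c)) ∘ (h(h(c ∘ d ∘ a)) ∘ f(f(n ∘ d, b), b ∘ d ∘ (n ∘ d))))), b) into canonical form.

Descend into:  c ∘ n ∘ (a ∘ h((f(f(b, a), (a ∘ n) ∘ d ∘ d ∘ c) ∘ (f(c ∘ b, b ∘ (a ∘ a) ∘ d) ∘ f(b ∘ d, a ∘ c ∘ b ∘ b))) ∘ h((c ∘ n) ∘ a ∘ d))) ∘ d ∘ f(h(f(f(f(a, d), f(b, a)), h(d ∘ d))), (f(h(n), (b ∘ f(b, d)) ∘ c ∘ c) ∘ h(b ∘ a)) ∘ (f(n ∘ h(b), b ∘ (a ∘ c)) ∘ (h(h(c ∘ d ∘ a)) ∘ f(f(n ∘ d, b), b ∘ d ∘ (n ∘ d)))))
Flatten:  c ∘ n ∘ a ∘ h((f(f(b, a), (a ∘ n) ∘ d ∘ d ∘ c) ∘ (f(c ∘ b, b ∘ (a ∘ a) ∘ d) ∘ f(b ∘ d, a ∘ c ∘ b ∘ b))) ∘ h((c ∘ n) ∘ a ∘ d)) ∘ d ∘ f(h(f(f(f(a, d), f(b, a)), h(d ∘ d))), (f(h(n), (b ∘ f(b, d)) ∘ c ∘ c) ∘ h(b ∘ a)) ∘ (f(n ∘ h(b), b ∘ (a ∘ c)) ∘ (h(h(c ∘ d ∘ a)) ∘ f(f(n ∘ d, b), b ∘ d ∘ (n ∘ d)))))
Inside:  h((f(f(b, a), (a ∘ n) ∘ d ∘ d ∘ c) ∘ (f(c ∘ b, b ∘ (a ∘ a) ∘ d) ∘ f(b ∘ d, a ∘ c ∘ b ∘ b))) ∘ h((c ∘ n) ∘ a ∘ d))  →  h(f(b ∘ c, a ∘ a ∘ b ∘ d) ∘ f(b ∘ d, a ∘ b ∘ b ∘ c) ∘ f(f(b, a), a ∘ c ∘ d ∘ d) ∘ h(a ∘ c ∘ d))
Simplify inside:  f(h(f(f(f(a, d), f(b, a)), h(d ∘ d))), (f(h(n), (b ∘ f(b, d)) ∘ c ∘ c) ∘ h(b ∘ a)) ∘ (f(n ∘ h(b), b ∘ (a ∘ c)) ∘ (h(h(c ∘ d ∘ a)) ∘ f(f(n ∘ d, b), b ∘ d ∘ (n ∘ d)))))  →  f(h(f(f(f(a, d), f(b, a)), h(d ∘ d))), f(f(d, b), b ∘ d ∘ d) ∘ f(h(b), a ∘ b ∘ c) ∘ f(h(n), b ∘ c ∘ c ∘ f(b, d)) ∘ h(a ∘ b) ∘ h(h(a ∘ c ∘ d)))
Unit:  drop n
Sort arguments:  a ∘ c ∘ d ∘ f(h(f(f(f(a, d), f(b, a)), h(d ∘ d))), f(f(d, b), b ∘ d ∘ d) ∘ f(h(b), a ∘ b ∘ c) ∘ f(h(n), b ∘ c ∘ c ∘ f(b, d)) ∘ h(a ∘ b) ∘ h(h(a ∘ c ∘ d))) ∘ h(f(b ∘ c, a ∘ a ∘ b ∘ d) ∘ f(b ∘ d, a ∘ b ∘ b ∘ c) ∘ f(f(b, a), a ∘ c ∘ d ∘ d) ∘ h(a ∘ c ∘ d))
Reassemble:  f(a ∘ c ∘ d ∘ f(h(f(f(f(a, d), f(b, a)), h(d ∘ d))), f(f(d, b), b ∘ d ∘ d) ∘ f(h(b), a ∘ b ∘ c) ∘ f(h(n), b ∘ c ∘ c ∘ f(b, d)) ∘ h(a ∘ b) ∘ h(h(a ∘ c ∘ d))) ∘ h(f(b ∘ c, a ∘ a ∘ b ∘ d) ∘ f(b ∘ d, a ∘ b ∘ b ∘ c) ∘ f(f(b, a), a ∘ c ∘ d ∘ d) ∘ h(a ∘ c ∘ d)), b)

Answer: f(a ∘ c ∘ d ∘ f(h(f(f(f(a, d), f(b, a)), h(d ∘ d))), f(f(d, b), b ∘ d ∘ d) ∘ f(h(b), a ∘ b ∘ c) ∘ f(h(n), b ∘ c ∘ c ∘ f(b, d)) ∘ h(a ∘ b) ∘ h(h(a ∘ c ∘ d))) ∘ h(f(b ∘ c, a ∘ a ∘ b ∘ d) ∘ f(b ∘ d, a ∘ b ∘ b ∘ c) ∘ f(f(b, a), a ∘ c ∘ d ∘ d) ∘ h(a ∘ c ∘ d)), b)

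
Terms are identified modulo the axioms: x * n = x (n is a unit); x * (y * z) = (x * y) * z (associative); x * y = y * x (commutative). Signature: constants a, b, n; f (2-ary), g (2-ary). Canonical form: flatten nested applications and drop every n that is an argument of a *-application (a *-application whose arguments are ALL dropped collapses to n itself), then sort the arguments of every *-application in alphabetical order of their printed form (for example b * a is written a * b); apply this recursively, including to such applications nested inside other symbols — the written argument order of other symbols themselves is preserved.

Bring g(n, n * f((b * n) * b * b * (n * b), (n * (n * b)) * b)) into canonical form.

Focus inside:  n * f((b * n) * b * b * (n * b), (n * (n * b)) * b)
Simplify inside:  f((b * n) * b * b * (n * b), (n * (n * b)) * b)  →  f(b * b * b * b, b * b)
Units out:  drop n
Sort arguments:  f(b * b * b * b, b * b)
Reassemble:  g(n, f(b * b * b * b, b * b))

Answer: g(n, f(b * b * b * b, b * b))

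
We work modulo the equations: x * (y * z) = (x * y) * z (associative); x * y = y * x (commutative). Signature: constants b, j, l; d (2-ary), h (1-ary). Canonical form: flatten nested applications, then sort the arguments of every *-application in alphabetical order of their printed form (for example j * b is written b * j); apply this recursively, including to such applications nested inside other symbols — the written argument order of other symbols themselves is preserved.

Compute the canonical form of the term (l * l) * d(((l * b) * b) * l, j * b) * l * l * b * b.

Answer: b * b * d(b * b * l * l, b * j) * l * l * l * l

Derivation:
Merge nested applications:  l * l * d(((l * b) * b) * l, j * b) * l * l * b * b
Canonicalize subterm:  d(((l * b) * b) * l, j * b)  →  d(b * b * l * l, b * j)
Order the arguments:  b * b * d(b * b * l * l, b * j) * l * l * l * l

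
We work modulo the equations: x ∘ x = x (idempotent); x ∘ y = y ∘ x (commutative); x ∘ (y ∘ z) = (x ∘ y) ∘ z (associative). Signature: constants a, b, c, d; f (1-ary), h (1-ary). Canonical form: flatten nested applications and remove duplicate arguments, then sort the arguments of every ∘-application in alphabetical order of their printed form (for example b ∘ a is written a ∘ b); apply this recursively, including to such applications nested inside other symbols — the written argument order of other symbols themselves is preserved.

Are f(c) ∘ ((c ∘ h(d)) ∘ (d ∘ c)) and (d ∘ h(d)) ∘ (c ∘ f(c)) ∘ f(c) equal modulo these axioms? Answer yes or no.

Left:  f(c) ∘ ((c ∘ h(d)) ∘ (d ∘ c))
  Flatten:  f(c) ∘ c ∘ h(d) ∘ d ∘ c
  Idempotence:  drop duplicate c
  Sort:  c ∘ d ∘ f(c) ∘ h(d)
Right:  (d ∘ h(d)) ∘ (c ∘ f(c)) ∘ f(c)
  Merge nested applications:  d ∘ h(d) ∘ c ∘ f(c) ∘ f(c)
  Deduplicate:  drop duplicate f(c)
  Order the arguments:  c ∘ d ∘ f(c) ∘ h(d)

Answer: yes — both canonical forms are c ∘ d ∘ f(c) ∘ h(d)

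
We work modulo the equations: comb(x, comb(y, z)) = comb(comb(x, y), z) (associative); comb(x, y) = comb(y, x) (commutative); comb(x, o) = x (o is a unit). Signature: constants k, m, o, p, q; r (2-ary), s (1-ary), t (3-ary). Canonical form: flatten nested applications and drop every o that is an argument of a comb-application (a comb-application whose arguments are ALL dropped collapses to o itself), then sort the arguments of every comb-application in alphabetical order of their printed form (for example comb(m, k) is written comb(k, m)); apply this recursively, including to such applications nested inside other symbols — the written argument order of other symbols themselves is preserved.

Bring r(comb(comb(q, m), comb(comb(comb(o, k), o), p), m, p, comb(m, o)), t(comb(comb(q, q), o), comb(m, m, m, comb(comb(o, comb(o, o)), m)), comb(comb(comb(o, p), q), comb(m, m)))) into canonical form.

Answer: r(comb(k, m, m, m, p, p, q), t(comb(q, q), comb(m, m, m, m), comb(m, m, p, q)))

Derivation:
Descend into:  comb(comb(q, m), comb(comb(comb(o, k), o), p), m, p, comb(m, o))
Un-nest:  comb(q, m, o, k, o, p, m, p, m, o)
Drop the unit:  drop o (×3)
Order the arguments:  comb(k, m, m, m, p, p, q)
Put back:  r(comb(k, m, m, m, p, p, q), t(comb(q, q), comb(m, m, m, m), comb(m, m, p, q)))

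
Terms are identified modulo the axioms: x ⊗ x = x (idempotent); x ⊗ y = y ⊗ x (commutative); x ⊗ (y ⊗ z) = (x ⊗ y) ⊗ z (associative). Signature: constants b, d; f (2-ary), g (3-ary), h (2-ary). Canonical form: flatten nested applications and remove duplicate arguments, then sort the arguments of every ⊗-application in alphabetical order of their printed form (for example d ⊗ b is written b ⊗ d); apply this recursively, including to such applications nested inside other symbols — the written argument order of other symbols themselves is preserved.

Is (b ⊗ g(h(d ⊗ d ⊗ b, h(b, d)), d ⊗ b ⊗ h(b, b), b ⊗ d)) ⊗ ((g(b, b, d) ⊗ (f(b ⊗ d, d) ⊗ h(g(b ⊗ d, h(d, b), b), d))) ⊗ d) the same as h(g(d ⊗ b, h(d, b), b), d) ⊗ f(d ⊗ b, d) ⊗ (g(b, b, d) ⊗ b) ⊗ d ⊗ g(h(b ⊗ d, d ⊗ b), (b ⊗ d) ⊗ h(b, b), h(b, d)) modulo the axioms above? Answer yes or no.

Left:  (b ⊗ g(h(d ⊗ d ⊗ b, h(b, d)), d ⊗ b ⊗ h(b, b), b ⊗ d)) ⊗ ((g(b, b, d) ⊗ (f(b ⊗ d, d) ⊗ h(g(b ⊗ d, h(d, b), b), d))) ⊗ d)
  Flatten:  b ⊗ g(h(d ⊗ d ⊗ b, h(b, d)), d ⊗ b ⊗ h(b, b), b ⊗ d) ⊗ g(b, b, d) ⊗ f(b ⊗ d, d) ⊗ h(g(b ⊗ d, h(d, b), b), d) ⊗ d
  Simplify inside:  g(h(d ⊗ d ⊗ b, h(b, d)), d ⊗ b ⊗ h(b, b), b ⊗ d)  →  g(h(b ⊗ d, h(b, d)), b ⊗ d ⊗ h(b, b), b ⊗ d)
  Sort:  b ⊗ d ⊗ f(b ⊗ d, d) ⊗ g(b, b, d) ⊗ g(h(b ⊗ d, h(b, d)), b ⊗ d ⊗ h(b, b), b ⊗ d) ⊗ h(g(b ⊗ d, h(d, b), b), d)
Right:  h(g(d ⊗ b, h(d, b), b), d) ⊗ f(d ⊗ b, d) ⊗ (g(b, b, d) ⊗ b) ⊗ d ⊗ g(h(b ⊗ d, d ⊗ b), (b ⊗ d) ⊗ h(b, b), h(b, d))
  Merge nested applications:  h(g(d ⊗ b, h(d, b), b), d) ⊗ f(d ⊗ b, d) ⊗ g(b, b, d) ⊗ b ⊗ d ⊗ g(h(b ⊗ d, d ⊗ b), (b ⊗ d) ⊗ h(b, b), h(b, d))
  Canonicalize subterm:  h(g(d ⊗ b, h(d, b), b), d)  →  h(g(b ⊗ d, h(d, b), b), d)
  Canonicalize subterm:  f(d ⊗ b, d)  →  f(b ⊗ d, d)
  Canonicalize subterm:  g(h(b ⊗ d, d ⊗ b), (b ⊗ d) ⊗ h(b, b), h(b, d))  →  g(h(b ⊗ d, b ⊗ d), b ⊗ d ⊗ h(b, b), h(b, d))
  Order the arguments:  b ⊗ d ⊗ f(b ⊗ d, d) ⊗ g(b, b, d) ⊗ g(h(b ⊗ d, b ⊗ d), b ⊗ d ⊗ h(b, b), h(b, d)) ⊗ h(g(b ⊗ d, h(d, b), b), d)

Answer: no — b ⊗ d ⊗ f(b ⊗ d, d) ⊗ g(b, b, d) ⊗ g(h(b ⊗ d, h(b, d)), b ⊗ d ⊗ h(b, b), b ⊗ d) ⊗ h(g(b ⊗ d, h(d, b), b), d) vs b ⊗ d ⊗ f(b ⊗ d, d) ⊗ g(b, b, d) ⊗ g(h(b ⊗ d, b ⊗ d), b ⊗ d ⊗ h(b, b), h(b, d)) ⊗ h(g(b ⊗ d, h(d, b), b), d)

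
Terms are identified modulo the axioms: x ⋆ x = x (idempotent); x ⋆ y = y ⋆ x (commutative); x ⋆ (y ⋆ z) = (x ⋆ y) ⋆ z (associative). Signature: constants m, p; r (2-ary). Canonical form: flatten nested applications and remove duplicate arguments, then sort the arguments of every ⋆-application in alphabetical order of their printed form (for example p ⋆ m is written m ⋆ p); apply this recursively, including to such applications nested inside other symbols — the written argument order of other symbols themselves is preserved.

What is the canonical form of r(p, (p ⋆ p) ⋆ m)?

Answer: r(p, m ⋆ p)

Derivation:
Focus inside:  (p ⋆ p) ⋆ m
Merge nested applications:  p ⋆ p ⋆ m
Idempotence:  drop duplicate p
Order the arguments:  m ⋆ p
Reassemble:  r(p, m ⋆ p)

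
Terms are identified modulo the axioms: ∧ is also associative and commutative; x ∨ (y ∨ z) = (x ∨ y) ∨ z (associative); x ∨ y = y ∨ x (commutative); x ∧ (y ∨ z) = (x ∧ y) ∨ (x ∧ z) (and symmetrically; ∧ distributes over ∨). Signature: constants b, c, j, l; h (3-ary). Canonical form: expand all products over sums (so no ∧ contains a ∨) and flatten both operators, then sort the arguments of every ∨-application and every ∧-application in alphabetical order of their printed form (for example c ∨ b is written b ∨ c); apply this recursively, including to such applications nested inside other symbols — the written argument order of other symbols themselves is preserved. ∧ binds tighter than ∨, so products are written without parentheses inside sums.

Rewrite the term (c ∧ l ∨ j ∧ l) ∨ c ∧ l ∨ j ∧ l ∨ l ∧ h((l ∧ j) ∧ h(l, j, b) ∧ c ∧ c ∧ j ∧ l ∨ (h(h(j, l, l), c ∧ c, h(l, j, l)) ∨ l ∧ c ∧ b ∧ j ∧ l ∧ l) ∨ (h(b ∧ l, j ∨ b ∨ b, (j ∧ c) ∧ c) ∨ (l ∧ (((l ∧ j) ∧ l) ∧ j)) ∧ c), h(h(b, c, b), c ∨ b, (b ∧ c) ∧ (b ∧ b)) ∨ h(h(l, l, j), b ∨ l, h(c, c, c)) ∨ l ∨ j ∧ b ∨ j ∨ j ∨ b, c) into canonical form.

Merge nested applications:  c ∧ l ∨ j ∧ l ∨ c ∧ l ∨ j ∧ l ∨ h(b ∧ c ∧ j ∧ l ∧ l ∧ l ∨ c ∧ c ∧ h(l, j, b) ∧ j ∧ j ∧ l ∧ l ∨ c ∧ j ∧ j ∧ l ∧ l ∧ l ∨ h(b ∧ l, b ∨ b ∨ j, c ∧ c ∧ j) ∨ h(h(j, l, l), c ∧ c, h(l, j, l)), b ∨ b ∧ j ∨ h(h(b, c, b), b ∨ c, b ∧ b ∧ b ∧ c) ∨ h(h(l, l, j), b ∨ l, h(c, c, c)) ∨ j ∨ j ∨ l, c) ∧ l
Sort:  c ∧ l ∨ c ∧ l ∨ h(b ∧ c ∧ j ∧ l ∧ l ∧ l ∨ c ∧ c ∧ h(l, j, b) ∧ j ∧ j ∧ l ∧ l ∨ c ∧ j ∧ j ∧ l ∧ l ∧ l ∨ h(b ∧ l, b ∨ b ∨ j, c ∧ c ∧ j) ∨ h(h(j, l, l), c ∧ c, h(l, j, l)), b ∨ b ∧ j ∨ h(h(b, c, b), b ∨ c, b ∧ b ∧ b ∧ c) ∨ h(h(l, l, j), b ∨ l, h(c, c, c)) ∨ j ∨ j ∨ l, c) ∧ l ∨ j ∧ l ∨ j ∧ l

Answer: c ∧ l ∨ c ∧ l ∨ h(b ∧ c ∧ j ∧ l ∧ l ∧ l ∨ c ∧ c ∧ h(l, j, b) ∧ j ∧ j ∧ l ∧ l ∨ c ∧ j ∧ j ∧ l ∧ l ∧ l ∨ h(b ∧ l, b ∨ b ∨ j, c ∧ c ∧ j) ∨ h(h(j, l, l), c ∧ c, h(l, j, l)), b ∨ b ∧ j ∨ h(h(b, c, b), b ∨ c, b ∧ b ∧ b ∧ c) ∨ h(h(l, l, j), b ∨ l, h(c, c, c)) ∨ j ∨ j ∨ l, c) ∧ l ∨ j ∧ l ∨ j ∧ l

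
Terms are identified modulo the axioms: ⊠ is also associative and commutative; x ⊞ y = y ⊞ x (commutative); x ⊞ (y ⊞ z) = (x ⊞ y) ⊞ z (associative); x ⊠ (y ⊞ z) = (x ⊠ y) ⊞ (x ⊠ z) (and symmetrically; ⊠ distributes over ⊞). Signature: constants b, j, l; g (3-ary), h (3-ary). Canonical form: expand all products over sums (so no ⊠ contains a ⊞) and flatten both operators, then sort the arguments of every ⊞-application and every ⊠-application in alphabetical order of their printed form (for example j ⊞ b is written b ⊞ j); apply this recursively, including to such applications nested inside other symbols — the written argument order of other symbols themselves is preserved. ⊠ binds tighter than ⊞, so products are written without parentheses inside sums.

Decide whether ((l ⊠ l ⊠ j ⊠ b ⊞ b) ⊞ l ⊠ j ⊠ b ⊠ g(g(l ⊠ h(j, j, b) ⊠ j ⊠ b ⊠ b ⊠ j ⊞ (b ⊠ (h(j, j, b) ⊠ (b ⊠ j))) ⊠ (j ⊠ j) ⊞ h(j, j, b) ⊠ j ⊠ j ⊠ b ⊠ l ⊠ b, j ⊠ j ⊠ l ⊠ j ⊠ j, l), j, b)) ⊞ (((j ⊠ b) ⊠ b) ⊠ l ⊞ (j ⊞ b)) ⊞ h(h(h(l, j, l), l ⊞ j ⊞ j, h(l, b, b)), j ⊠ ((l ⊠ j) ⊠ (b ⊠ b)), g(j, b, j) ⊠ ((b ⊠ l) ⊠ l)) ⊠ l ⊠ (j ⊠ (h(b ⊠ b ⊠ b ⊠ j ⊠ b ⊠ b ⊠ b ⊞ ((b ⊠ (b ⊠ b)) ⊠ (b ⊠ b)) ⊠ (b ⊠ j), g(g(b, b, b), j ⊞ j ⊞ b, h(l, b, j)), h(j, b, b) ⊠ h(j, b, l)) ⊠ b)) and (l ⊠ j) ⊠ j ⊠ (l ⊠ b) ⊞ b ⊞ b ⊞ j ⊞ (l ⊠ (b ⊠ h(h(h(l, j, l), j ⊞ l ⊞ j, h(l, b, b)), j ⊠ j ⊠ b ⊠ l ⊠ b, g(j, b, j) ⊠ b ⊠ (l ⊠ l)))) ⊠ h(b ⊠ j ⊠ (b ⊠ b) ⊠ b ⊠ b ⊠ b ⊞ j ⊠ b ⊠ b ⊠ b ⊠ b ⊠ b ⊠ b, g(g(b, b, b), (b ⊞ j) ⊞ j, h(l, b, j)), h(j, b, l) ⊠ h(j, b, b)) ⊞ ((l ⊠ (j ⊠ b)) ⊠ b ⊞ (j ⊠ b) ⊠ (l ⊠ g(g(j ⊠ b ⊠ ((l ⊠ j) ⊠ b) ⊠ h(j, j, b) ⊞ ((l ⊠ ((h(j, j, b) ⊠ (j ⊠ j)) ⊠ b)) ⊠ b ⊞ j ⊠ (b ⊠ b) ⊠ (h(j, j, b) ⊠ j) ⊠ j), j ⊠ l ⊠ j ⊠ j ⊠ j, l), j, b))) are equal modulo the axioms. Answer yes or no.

Answer: no — b ⊞ b ⊞ b ⊠ b ⊠ j ⊠ l ⊞ b ⊠ g(g(b ⊠ b ⊠ h(j, j, b) ⊠ j ⊠ j ⊠ j ⊞ b ⊠ b ⊠ h(j, j, b) ⊠ j ⊠ j ⊠ l ⊞ b ⊠ b ⊠ h(j, j, b) ⊠ j ⊠ j ⊠ l, j ⊠ j ⊠ j ⊠ j ⊠ l, l), j, b) ⊠ j ⊠ l ⊞ b ⊠ h(b ⊠ b ⊠ b ⊠ b ⊠ b ⊠ b ⊠ j ⊞ b ⊠ b ⊠ b ⊠ b ⊠ b ⊠ b ⊠ j, g(g(b, b, b), b ⊞ j ⊞ j, h(l, b, j)), h(j, b, b) ⊠ h(j, b, l)) ⊠ h(h(h(l, j, l), j ⊞ j ⊞ l, h(l, b, b)), b ⊠ b ⊠ j ⊠ j ⊠ l, b ⊠ g(j, b, j) ⊠ l ⊠ l) ⊠ j ⊠ l ⊞ b ⊠ j ⊠ l ⊠ l ⊞ j vs b ⊞ b ⊞ b ⊠ b ⊠ j ⊠ l ⊞ b ⊠ g(g(b ⊠ b ⊠ h(j, j, b) ⊠ j ⊠ j ⊠ j ⊞ b ⊠ b ⊠ h(j, j, b) ⊠ j ⊠ j ⊠ l ⊞ b ⊠ b ⊠ h(j, j, b) ⊠ j ⊠ j ⊠ l, j ⊠ j ⊠ j ⊠ j ⊠ l, l), j, b) ⊠ j ⊠ l ⊞ b ⊠ h(b ⊠ b ⊠ b ⊠ b ⊠ b ⊠ b ⊠ j ⊞ b ⊠ b ⊠ b ⊠ b ⊠ b ⊠ b ⊠ j, g(g(b, b, b), b ⊞ j ⊞ j, h(l, b, j)), h(j, b, b) ⊠ h(j, b, l)) ⊠ h(h(h(l, j, l), j ⊞ j ⊞ l, h(l, b, b)), b ⊠ b ⊠ j ⊠ j ⊠ l, b ⊠ g(j, b, j) ⊠ l ⊠ l) ⊠ l ⊞ b ⊠ j ⊠ j ⊠ l ⊠ l ⊞ j

Derivation:
Left:  ((l ⊠ l ⊠ j ⊠ b ⊞ b) ⊞ l ⊠ j ⊠ b ⊠ g(g(l ⊠ h(j, j, b) ⊠ j ⊠ b ⊠ b ⊠ j ⊞ (b ⊠ (h(j, j, b) ⊠ (b ⊠ j))) ⊠ (j ⊠ j) ⊞ h(j, j, b) ⊠ j ⊠ j ⊠ b ⊠ l ⊠ b, j ⊠ j ⊠ l ⊠ j ⊠ j, l), j, b)) ⊞ (((j ⊠ b) ⊠ b) ⊠ l ⊞ (j ⊞ b)) ⊞ h(h(h(l, j, l), l ⊞ j ⊞ j, h(l, b, b)), j ⊠ ((l ⊠ j) ⊠ (b ⊠ b)), g(j, b, j) ⊠ ((b ⊠ l) ⊠ l)) ⊠ l ⊠ (j ⊠ (h(b ⊠ b ⊠ b ⊠ j ⊠ b ⊠ b ⊠ b ⊞ ((b ⊠ (b ⊠ b)) ⊠ (b ⊠ b)) ⊠ (b ⊠ j), g(g(b, b, b), j ⊞ j ⊞ b, h(l, b, j)), h(j, b, b) ⊠ h(j, b, l)) ⊠ b))
  Flatten:  b ⊠ j ⊠ l ⊠ l ⊞ b ⊞ b ⊠ g(g(b ⊠ b ⊠ h(j, j, b) ⊠ j ⊠ j ⊠ j ⊞ b ⊠ b ⊠ h(j, j, b) ⊠ j ⊠ j ⊠ l ⊞ b ⊠ b ⊠ h(j, j, b) ⊠ j ⊠ j ⊠ l, j ⊠ j ⊠ j ⊠ j ⊠ l, l), j, b) ⊠ j ⊠ l ⊞ b ⊠ b ⊠ j ⊠ l ⊞ j ⊞ b ⊞ b ⊠ h(b ⊠ b ⊠ b ⊠ b ⊠ b ⊠ b ⊠ j ⊞ b ⊠ b ⊠ b ⊠ b ⊠ b ⊠ b ⊠ j, g(g(b, b, b), b ⊞ j ⊞ j, h(l, b, j)), h(j, b, b) ⊠ h(j, b, l)) ⊠ h(h(h(l, j, l), j ⊞ j ⊞ l, h(l, b, b)), b ⊠ b ⊠ j ⊠ j ⊠ l, b ⊠ g(j, b, j) ⊠ l ⊠ l) ⊠ j ⊠ l
  Sort arguments:  b ⊞ b ⊞ b ⊠ b ⊠ j ⊠ l ⊞ b ⊠ g(g(b ⊠ b ⊠ h(j, j, b) ⊠ j ⊠ j ⊠ j ⊞ b ⊠ b ⊠ h(j, j, b) ⊠ j ⊠ j ⊠ l ⊞ b ⊠ b ⊠ h(j, j, b) ⊠ j ⊠ j ⊠ l, j ⊠ j ⊠ j ⊠ j ⊠ l, l), j, b) ⊠ j ⊠ l ⊞ b ⊠ h(b ⊠ b ⊠ b ⊠ b ⊠ b ⊠ b ⊠ j ⊞ b ⊠ b ⊠ b ⊠ b ⊠ b ⊠ b ⊠ j, g(g(b, b, b), b ⊞ j ⊞ j, h(l, b, j)), h(j, b, b) ⊠ h(j, b, l)) ⊠ h(h(h(l, j, l), j ⊞ j ⊞ l, h(l, b, b)), b ⊠ b ⊠ j ⊠ j ⊠ l, b ⊠ g(j, b, j) ⊠ l ⊠ l) ⊠ j ⊠ l ⊞ b ⊠ j ⊠ l ⊠ l ⊞ j
Right:  (l ⊠ j) ⊠ j ⊠ (l ⊠ b) ⊞ b ⊞ b ⊞ j ⊞ (l ⊠ (b ⊠ h(h(h(l, j, l), j ⊞ l ⊞ j, h(l, b, b)), j ⊠ j ⊠ b ⊠ l ⊠ b, g(j, b, j) ⊠ b ⊠ (l ⊠ l)))) ⊠ h(b ⊠ j ⊠ (b ⊠ b) ⊠ b ⊠ b ⊠ b ⊞ j ⊠ b ⊠ b ⊠ b ⊠ b ⊠ b ⊠ b, g(g(b, b, b), (b ⊞ j) ⊞ j, h(l, b, j)), h(j, b, l) ⊠ h(j, b, b)) ⊞ ((l ⊠ (j ⊠ b)) ⊠ b ⊞ (j ⊠ b) ⊠ (l ⊠ g(g(j ⊠ b ⊠ ((l ⊠ j) ⊠ b) ⊠ h(j, j, b) ⊞ ((l ⊠ ((h(j, j, b) ⊠ (j ⊠ j)) ⊠ b)) ⊠ b ⊞ j ⊠ (b ⊠ b) ⊠ (h(j, j, b) ⊠ j) ⊠ j), j ⊠ l ⊠ j ⊠ j ⊠ j, l), j, b)))
  Merge nested applications:  b ⊠ j ⊠ j ⊠ l ⊠ l ⊞ b ⊞ b ⊞ j ⊞ b ⊠ h(b ⊠ b ⊠ b ⊠ b ⊠ b ⊠ b ⊠ j ⊞ b ⊠ b ⊠ b ⊠ b ⊠ b ⊠ b ⊠ j, g(g(b, b, b), b ⊞ j ⊞ j, h(l, b, j)), h(j, b, b) ⊠ h(j, b, l)) ⊠ h(h(h(l, j, l), j ⊞ j ⊞ l, h(l, b, b)), b ⊠ b ⊠ j ⊠ j ⊠ l, b ⊠ g(j, b, j) ⊠ l ⊠ l) ⊠ l ⊞ b ⊠ b ⊠ j ⊠ l ⊞ b ⊠ g(g(b ⊠ b ⊠ h(j, j, b) ⊠ j ⊠ j ⊠ j ⊞ b ⊠ b ⊠ h(j, j, b) ⊠ j ⊠ j ⊠ l ⊞ b ⊠ b ⊠ h(j, j, b) ⊠ j ⊠ j ⊠ l, j ⊠ j ⊠ j ⊠ j ⊠ l, l), j, b) ⊠ j ⊠ l
  Order the arguments:  b ⊞ b ⊞ b ⊠ b ⊠ j ⊠ l ⊞ b ⊠ g(g(b ⊠ b ⊠ h(j, j, b) ⊠ j ⊠ j ⊠ j ⊞ b ⊠ b ⊠ h(j, j, b) ⊠ j ⊠ j ⊠ l ⊞ b ⊠ b ⊠ h(j, j, b) ⊠ j ⊠ j ⊠ l, j ⊠ j ⊠ j ⊠ j ⊠ l, l), j, b) ⊠ j ⊠ l ⊞ b ⊠ h(b ⊠ b ⊠ b ⊠ b ⊠ b ⊠ b ⊠ j ⊞ b ⊠ b ⊠ b ⊠ b ⊠ b ⊠ b ⊠ j, g(g(b, b, b), b ⊞ j ⊞ j, h(l, b, j)), h(j, b, b) ⊠ h(j, b, l)) ⊠ h(h(h(l, j, l), j ⊞ j ⊞ l, h(l, b, b)), b ⊠ b ⊠ j ⊠ j ⊠ l, b ⊠ g(j, b, j) ⊠ l ⊠ l) ⊠ l ⊞ b ⊠ j ⊠ j ⊠ l ⊠ l ⊞ j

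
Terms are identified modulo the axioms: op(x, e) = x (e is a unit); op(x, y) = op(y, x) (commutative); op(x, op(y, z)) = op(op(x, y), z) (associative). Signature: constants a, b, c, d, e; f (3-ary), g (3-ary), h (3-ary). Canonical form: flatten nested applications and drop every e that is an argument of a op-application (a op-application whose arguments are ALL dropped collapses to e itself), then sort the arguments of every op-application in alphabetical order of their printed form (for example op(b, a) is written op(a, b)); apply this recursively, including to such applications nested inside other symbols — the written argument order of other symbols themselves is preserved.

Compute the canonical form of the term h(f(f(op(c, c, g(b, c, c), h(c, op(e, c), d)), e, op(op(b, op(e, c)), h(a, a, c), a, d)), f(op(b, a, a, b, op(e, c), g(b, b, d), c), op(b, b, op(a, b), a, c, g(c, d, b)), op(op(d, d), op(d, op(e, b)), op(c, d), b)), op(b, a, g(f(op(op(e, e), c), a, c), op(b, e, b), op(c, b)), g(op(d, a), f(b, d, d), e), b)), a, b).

Focus inside:  op(b, a, g(f(op(op(e, e), c), a, c), op(b, e, b), op(c, b)), g(op(d, a), f(b, d, d), e), b)
Simplify inside:  g(f(op(op(e, e), c), a, c), op(b, e, b), op(c, b))  →  g(f(c, a, c), op(b, b), op(b, c))
Canonicalize subterm:  g(op(d, a), f(b, d, d), e)  →  g(op(a, d), f(b, d, d), e)
Order the arguments:  op(a, b, b, g(f(c, a, c), op(b, b), op(b, c)), g(op(a, d), f(b, d, d), e))
Put back:  h(f(f(op(c, c, g(b, c, c), h(c, c, d)), e, op(a, b, c, d, h(a, a, c))), f(op(a, a, b, b, c, c, g(b, b, d)), op(a, a, b, b, b, c, g(c, d, b)), op(b, b, c, d, d, d, d)), op(a, b, b, g(f(c, a, c), op(b, b), op(b, c)), g(op(a, d), f(b, d, d), e))), a, b)

Answer: h(f(f(op(c, c, g(b, c, c), h(c, c, d)), e, op(a, b, c, d, h(a, a, c))), f(op(a, a, b, b, c, c, g(b, b, d)), op(a, a, b, b, b, c, g(c, d, b)), op(b, b, c, d, d, d, d)), op(a, b, b, g(f(c, a, c), op(b, b), op(b, c)), g(op(a, d), f(b, d, d), e))), a, b)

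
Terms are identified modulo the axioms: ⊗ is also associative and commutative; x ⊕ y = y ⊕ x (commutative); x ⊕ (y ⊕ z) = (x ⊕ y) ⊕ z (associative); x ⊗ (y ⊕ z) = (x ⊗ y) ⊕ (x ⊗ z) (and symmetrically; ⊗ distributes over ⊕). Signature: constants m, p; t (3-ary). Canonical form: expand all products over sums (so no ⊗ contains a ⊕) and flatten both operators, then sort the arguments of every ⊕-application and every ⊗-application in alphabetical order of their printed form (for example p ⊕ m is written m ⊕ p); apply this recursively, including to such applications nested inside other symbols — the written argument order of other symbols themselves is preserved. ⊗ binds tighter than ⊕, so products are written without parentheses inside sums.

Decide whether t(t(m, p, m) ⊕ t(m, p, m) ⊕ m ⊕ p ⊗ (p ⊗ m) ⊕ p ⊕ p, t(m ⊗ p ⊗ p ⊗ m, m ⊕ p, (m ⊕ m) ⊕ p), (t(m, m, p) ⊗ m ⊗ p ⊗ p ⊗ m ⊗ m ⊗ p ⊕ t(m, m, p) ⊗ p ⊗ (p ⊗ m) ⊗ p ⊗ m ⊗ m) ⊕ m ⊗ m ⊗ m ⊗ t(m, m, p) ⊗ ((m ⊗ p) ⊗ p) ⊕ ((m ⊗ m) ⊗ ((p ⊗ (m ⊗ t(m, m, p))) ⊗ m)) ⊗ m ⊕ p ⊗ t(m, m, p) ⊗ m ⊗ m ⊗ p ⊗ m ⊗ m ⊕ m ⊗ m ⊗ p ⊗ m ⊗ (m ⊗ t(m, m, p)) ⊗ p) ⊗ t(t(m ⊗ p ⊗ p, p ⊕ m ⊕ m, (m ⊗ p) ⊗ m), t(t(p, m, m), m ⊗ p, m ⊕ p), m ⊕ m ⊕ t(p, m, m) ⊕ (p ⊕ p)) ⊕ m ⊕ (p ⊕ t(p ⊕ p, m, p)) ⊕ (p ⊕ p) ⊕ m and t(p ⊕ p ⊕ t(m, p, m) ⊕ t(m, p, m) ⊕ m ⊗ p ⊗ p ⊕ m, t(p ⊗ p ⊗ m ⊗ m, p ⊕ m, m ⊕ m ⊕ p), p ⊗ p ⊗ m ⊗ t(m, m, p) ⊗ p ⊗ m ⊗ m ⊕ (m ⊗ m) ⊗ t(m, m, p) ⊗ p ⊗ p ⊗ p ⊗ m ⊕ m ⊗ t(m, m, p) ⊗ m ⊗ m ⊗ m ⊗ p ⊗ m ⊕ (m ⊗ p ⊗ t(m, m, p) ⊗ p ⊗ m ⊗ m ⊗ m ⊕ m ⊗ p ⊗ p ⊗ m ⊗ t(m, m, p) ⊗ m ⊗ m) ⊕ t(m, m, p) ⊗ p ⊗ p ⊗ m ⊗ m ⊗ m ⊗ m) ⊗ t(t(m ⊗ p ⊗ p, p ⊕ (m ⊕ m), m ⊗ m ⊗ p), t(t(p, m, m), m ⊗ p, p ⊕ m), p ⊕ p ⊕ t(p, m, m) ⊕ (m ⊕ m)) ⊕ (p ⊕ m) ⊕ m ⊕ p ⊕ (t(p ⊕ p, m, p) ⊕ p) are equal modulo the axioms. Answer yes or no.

Left:  t(t(m, p, m) ⊕ t(m, p, m) ⊕ m ⊕ p ⊗ (p ⊗ m) ⊕ p ⊕ p, t(m ⊗ p ⊗ p ⊗ m, m ⊕ p, (m ⊕ m) ⊕ p), (t(m, m, p) ⊗ m ⊗ p ⊗ p ⊗ m ⊗ m ⊗ p ⊕ t(m, m, p) ⊗ p ⊗ (p ⊗ m) ⊗ p ⊗ m ⊗ m) ⊕ m ⊗ m ⊗ m ⊗ t(m, m, p) ⊗ ((m ⊗ p) ⊗ p) ⊕ ((m ⊗ m) ⊗ ((p ⊗ (m ⊗ t(m, m, p))) ⊗ m)) ⊗ m ⊕ p ⊗ t(m, m, p) ⊗ m ⊗ m ⊗ p ⊗ m ⊗ m ⊕ m ⊗ m ⊗ p ⊗ m ⊗ (m ⊗ t(m, m, p)) ⊗ p) ⊗ t(t(m ⊗ p ⊗ p, p ⊕ m ⊕ m, (m ⊗ p) ⊗ m), t(t(p, m, m), m ⊗ p, m ⊕ p), m ⊕ m ⊕ t(p, m, m) ⊕ (p ⊕ p)) ⊕ m ⊕ (p ⊕ t(p ⊕ p, m, p)) ⊕ (p ⊕ p) ⊕ m
  Un-nest:  t(m ⊕ m ⊗ p ⊗ p ⊕ p ⊕ p ⊕ t(m, p, m) ⊕ t(m, p, m), t(m ⊗ m ⊗ p ⊗ p, m ⊕ p, m ⊕ m ⊕ p), m ⊗ m ⊗ m ⊗ m ⊗ m ⊗ p ⊗ t(m, m, p) ⊕ m ⊗ m ⊗ m ⊗ m ⊗ p ⊗ p ⊗ t(m, m, p) ⊕ m ⊗ m ⊗ m ⊗ m ⊗ p ⊗ p ⊗ t(m, m, p) ⊕ m ⊗ m ⊗ m ⊗ m ⊗ p ⊗ p ⊗ t(m, m, p) ⊕ m ⊗ m ⊗ m ⊗ p ⊗ p ⊗ p ⊗ t(m, m, p) ⊕ m ⊗ m ⊗ m ⊗ p ⊗ p ⊗ p ⊗ t(m, m, p)) ⊗ t(t(m ⊗ p ⊗ p, m ⊕ m ⊕ p, m ⊗ m ⊗ p), t(t(p, m, m), m ⊗ p, m ⊕ p), m ⊕ m ⊕ p ⊕ p ⊕ t(p, m, m)) ⊕ m ⊕ p ⊕ t(p ⊕ p, m, p) ⊕ p ⊕ p ⊕ m
  Sort:  m ⊕ m ⊕ p ⊕ p ⊕ p ⊕ t(m ⊕ m ⊗ p ⊗ p ⊕ p ⊕ p ⊕ t(m, p, m) ⊕ t(m, p, m), t(m ⊗ m ⊗ p ⊗ p, m ⊕ p, m ⊕ m ⊕ p), m ⊗ m ⊗ m ⊗ m ⊗ m ⊗ p ⊗ t(m, m, p) ⊕ m ⊗ m ⊗ m ⊗ m ⊗ p ⊗ p ⊗ t(m, m, p) ⊕ m ⊗ m ⊗ m ⊗ m ⊗ p ⊗ p ⊗ t(m, m, p) ⊕ m ⊗ m ⊗ m ⊗ m ⊗ p ⊗ p ⊗ t(m, m, p) ⊕ m ⊗ m ⊗ m ⊗ p ⊗ p ⊗ p ⊗ t(m, m, p) ⊕ m ⊗ m ⊗ m ⊗ p ⊗ p ⊗ p ⊗ t(m, m, p)) ⊗ t(t(m ⊗ p ⊗ p, m ⊕ m ⊕ p, m ⊗ m ⊗ p), t(t(p, m, m), m ⊗ p, m ⊕ p), m ⊕ m ⊕ p ⊕ p ⊕ t(p, m, m)) ⊕ t(p ⊕ p, m, p)
Right:  t(p ⊕ p ⊕ t(m, p, m) ⊕ t(m, p, m) ⊕ m ⊗ p ⊗ p ⊕ m, t(p ⊗ p ⊗ m ⊗ m, p ⊕ m, m ⊕ m ⊕ p), p ⊗ p ⊗ m ⊗ t(m, m, p) ⊗ p ⊗ m ⊗ m ⊕ (m ⊗ m) ⊗ t(m, m, p) ⊗ p ⊗ p ⊗ p ⊗ m ⊕ m ⊗ t(m, m, p) ⊗ m ⊗ m ⊗ m ⊗ p ⊗ m ⊕ (m ⊗ p ⊗ t(m, m, p) ⊗ p ⊗ m ⊗ m ⊗ m ⊕ m ⊗ p ⊗ p ⊗ m ⊗ t(m, m, p) ⊗ m ⊗ m) ⊕ t(m, m, p) ⊗ p ⊗ p ⊗ m ⊗ m ⊗ m ⊗ m) ⊗ t(t(m ⊗ p ⊗ p, p ⊕ (m ⊕ m), m ⊗ m ⊗ p), t(t(p, m, m), m ⊗ p, p ⊕ m), p ⊕ p ⊕ t(p, m, m) ⊕ (m ⊕ m)) ⊕ (p ⊕ m) ⊕ m ⊕ p ⊕ (t(p ⊕ p, m, p) ⊕ p)
  Flatten:  t(m ⊕ m ⊗ p ⊗ p ⊕ p ⊕ p ⊕ t(m, p, m) ⊕ t(m, p, m), t(m ⊗ m ⊗ p ⊗ p, m ⊕ p, m ⊕ m ⊕ p), m ⊗ m ⊗ m ⊗ m ⊗ m ⊗ p ⊗ t(m, m, p) ⊕ m ⊗ m ⊗ m ⊗ m ⊗ p ⊗ p ⊗ t(m, m, p) ⊕ m ⊗ m ⊗ m ⊗ m ⊗ p ⊗ p ⊗ t(m, m, p) ⊕ m ⊗ m ⊗ m ⊗ m ⊗ p ⊗ p ⊗ t(m, m, p) ⊕ m ⊗ m ⊗ m ⊗ p ⊗ p ⊗ p ⊗ t(m, m, p) ⊕ m ⊗ m ⊗ m ⊗ p ⊗ p ⊗ p ⊗ t(m, m, p)) ⊗ t(t(m ⊗ p ⊗ p, m ⊕ m ⊕ p, m ⊗ m ⊗ p), t(t(p, m, m), m ⊗ p, m ⊕ p), m ⊕ m ⊕ p ⊕ p ⊕ t(p, m, m)) ⊕ p ⊕ m ⊕ m ⊕ p ⊕ t(p ⊕ p, m, p) ⊕ p
  Sort arguments:  m ⊕ m ⊕ p ⊕ p ⊕ p ⊕ t(m ⊕ m ⊗ p ⊗ p ⊕ p ⊕ p ⊕ t(m, p, m) ⊕ t(m, p, m), t(m ⊗ m ⊗ p ⊗ p, m ⊕ p, m ⊕ m ⊕ p), m ⊗ m ⊗ m ⊗ m ⊗ m ⊗ p ⊗ t(m, m, p) ⊕ m ⊗ m ⊗ m ⊗ m ⊗ p ⊗ p ⊗ t(m, m, p) ⊕ m ⊗ m ⊗ m ⊗ m ⊗ p ⊗ p ⊗ t(m, m, p) ⊕ m ⊗ m ⊗ m ⊗ m ⊗ p ⊗ p ⊗ t(m, m, p) ⊕ m ⊗ m ⊗ m ⊗ p ⊗ p ⊗ p ⊗ t(m, m, p) ⊕ m ⊗ m ⊗ m ⊗ p ⊗ p ⊗ p ⊗ t(m, m, p)) ⊗ t(t(m ⊗ p ⊗ p, m ⊕ m ⊕ p, m ⊗ m ⊗ p), t(t(p, m, m), m ⊗ p, m ⊕ p), m ⊕ m ⊕ p ⊕ p ⊕ t(p, m, m)) ⊕ t(p ⊕ p, m, p)

Answer: yes — both canonical forms are m ⊕ m ⊕ p ⊕ p ⊕ p ⊕ t(m ⊕ m ⊗ p ⊗ p ⊕ p ⊕ p ⊕ t(m, p, m) ⊕ t(m, p, m), t(m ⊗ m ⊗ p ⊗ p, m ⊕ p, m ⊕ m ⊕ p), m ⊗ m ⊗ m ⊗ m ⊗ m ⊗ p ⊗ t(m, m, p) ⊕ m ⊗ m ⊗ m ⊗ m ⊗ p ⊗ p ⊗ t(m, m, p) ⊕ m ⊗ m ⊗ m ⊗ m ⊗ p ⊗ p ⊗ t(m, m, p) ⊕ m ⊗ m ⊗ m ⊗ m ⊗ p ⊗ p ⊗ t(m, m, p) ⊕ m ⊗ m ⊗ m ⊗ p ⊗ p ⊗ p ⊗ t(m, m, p) ⊕ m ⊗ m ⊗ m ⊗ p ⊗ p ⊗ p ⊗ t(m, m, p)) ⊗ t(t(m ⊗ p ⊗ p, m ⊕ m ⊕ p, m ⊗ m ⊗ p), t(t(p, m, m), m ⊗ p, m ⊕ p), m ⊕ m ⊕ p ⊕ p ⊕ t(p, m, m)) ⊕ t(p ⊕ p, m, p)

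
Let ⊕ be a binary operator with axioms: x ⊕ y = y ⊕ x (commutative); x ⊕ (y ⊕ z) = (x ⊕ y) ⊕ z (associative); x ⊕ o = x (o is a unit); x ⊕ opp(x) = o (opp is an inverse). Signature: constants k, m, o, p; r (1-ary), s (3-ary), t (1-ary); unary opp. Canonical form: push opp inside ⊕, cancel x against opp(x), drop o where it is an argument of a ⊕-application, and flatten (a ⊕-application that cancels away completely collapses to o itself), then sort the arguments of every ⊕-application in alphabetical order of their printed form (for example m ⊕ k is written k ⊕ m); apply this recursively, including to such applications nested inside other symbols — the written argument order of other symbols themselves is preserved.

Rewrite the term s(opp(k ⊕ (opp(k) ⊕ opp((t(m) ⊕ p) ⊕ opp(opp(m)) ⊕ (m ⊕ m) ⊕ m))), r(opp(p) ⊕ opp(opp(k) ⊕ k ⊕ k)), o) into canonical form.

Work inside:  k ⊕ (opp(k) ⊕ opp((t(m) ⊕ p) ⊕ opp(opp(m)) ⊕ (m ⊕ m) ⊕ m))
Push opp inside:  distribute opp over ⊕ and collapse double opp
Inverses cancel:  k cancels
Combine occurrences:  opp(t(m)) ⊕ opp(p) ⊕ opp(m) ⊕ opp(m) ⊕ opp(m) ⊕ opp(m)
Sort arguments:  opp(m) ⊕ opp(m) ⊕ opp(m) ⊕ opp(m) ⊕ opp(p) ⊕ opp(t(m))
Reassemble:  s(m ⊕ m ⊕ m ⊕ m ⊕ p ⊕ t(m), r(opp(k) ⊕ opp(p)), o)

Answer: s(m ⊕ m ⊕ m ⊕ m ⊕ p ⊕ t(m), r(opp(k) ⊕ opp(p)), o)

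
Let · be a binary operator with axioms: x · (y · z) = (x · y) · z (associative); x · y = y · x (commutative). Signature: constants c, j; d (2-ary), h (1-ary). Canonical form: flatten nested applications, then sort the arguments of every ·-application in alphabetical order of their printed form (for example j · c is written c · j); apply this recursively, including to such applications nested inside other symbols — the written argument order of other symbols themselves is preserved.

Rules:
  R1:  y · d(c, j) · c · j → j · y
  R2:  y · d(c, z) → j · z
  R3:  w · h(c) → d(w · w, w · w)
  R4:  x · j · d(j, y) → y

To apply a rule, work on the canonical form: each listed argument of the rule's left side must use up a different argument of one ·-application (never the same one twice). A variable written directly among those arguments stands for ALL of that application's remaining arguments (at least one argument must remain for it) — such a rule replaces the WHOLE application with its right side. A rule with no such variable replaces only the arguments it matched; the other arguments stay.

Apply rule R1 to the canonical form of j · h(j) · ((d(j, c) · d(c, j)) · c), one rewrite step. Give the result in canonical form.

Answer: d(j, c) · h(j) · j

Derivation:
Canonical form:  c · d(c, j) · d(j, c) · h(j) · j
Apply R1:  consuming c, d(c, j), j;  y := d(j, c) · h(j)
The variable takes the whole remainder — replace the entire application.
New term:  d(j, c) · h(j) · j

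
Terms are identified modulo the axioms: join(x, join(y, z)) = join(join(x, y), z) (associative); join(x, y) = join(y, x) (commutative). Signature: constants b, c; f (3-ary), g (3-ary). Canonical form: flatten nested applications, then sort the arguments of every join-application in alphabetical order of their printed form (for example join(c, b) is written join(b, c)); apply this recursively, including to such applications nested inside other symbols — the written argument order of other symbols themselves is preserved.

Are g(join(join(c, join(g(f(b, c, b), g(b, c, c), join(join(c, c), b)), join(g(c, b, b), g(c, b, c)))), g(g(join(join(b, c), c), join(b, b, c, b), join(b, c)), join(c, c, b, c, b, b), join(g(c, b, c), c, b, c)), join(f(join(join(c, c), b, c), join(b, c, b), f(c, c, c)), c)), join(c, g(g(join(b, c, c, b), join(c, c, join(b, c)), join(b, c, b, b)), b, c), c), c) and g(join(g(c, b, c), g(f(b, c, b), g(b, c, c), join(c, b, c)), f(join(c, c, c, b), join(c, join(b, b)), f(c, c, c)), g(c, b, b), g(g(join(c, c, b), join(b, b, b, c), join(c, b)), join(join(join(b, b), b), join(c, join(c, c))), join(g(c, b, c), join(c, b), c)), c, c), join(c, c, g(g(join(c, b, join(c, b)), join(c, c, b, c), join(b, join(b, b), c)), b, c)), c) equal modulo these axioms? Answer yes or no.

Left:  g(join(join(c, join(g(f(b, c, b), g(b, c, c), join(join(c, c), b)), join(g(c, b, b), g(c, b, c)))), g(g(join(join(b, c), c), join(b, b, c, b), join(b, c)), join(c, c, b, c, b, b), join(g(c, b, c), c, b, c)), join(f(join(join(c, c), b, c), join(b, c, b), f(c, c, c)), c)), join(c, g(g(join(b, c, c, b), join(c, c, join(b, c)), join(b, c, b, b)), b, c), c), c)
  Focus inside:  join(join(c, join(g(f(b, c, b), g(b, c, c), join(join(c, c), b)), join(g(c, b, b), g(c, b, c)))), g(g(join(join(b, c), c), join(b, b, c, b), join(b, c)), join(c, c, b, c, b, b), join(g(c, b, c), c, b, c)), join(f(join(join(c, c), b, c), join(b, c, b), f(c, c, c)), c))
  Un-nest:  join(c, g(f(b, c, b), g(b, c, c), join(join(c, c), b)), g(c, b, b), g(c, b, c), g(g(join(join(b, c), c), join(b, b, c, b), join(b, c)), join(c, c, b, c, b, b), join(g(c, b, c), c, b, c)), f(join(join(c, c), b, c), join(b, c, b), f(c, c, c)), c)
  Canonicalize subterm:  g(f(b, c, b), g(b, c, c), join(join(c, c), b))  →  g(f(b, c, b), g(b, c, c), join(b, c, c))
  Inside:  g(g(join(join(b, c), c), join(b, b, c, b), join(b, c)), join(c, c, b, c, b, b), join(g(c, b, c), c, b, c))  →  g(g(join(b, c, c), join(b, b, b, c), join(b, c)), join(b, b, b, c, c, c), join(b, c, c, g(c, b, c)))
  Simplify inside:  f(join(join(c, c), b, c), join(b, c, b), f(c, c, c))  →  f(join(b, c, c, c), join(b, b, c), f(c, c, c))
  Sort:  join(c, c, f(join(b, c, c, c), join(b, b, c), f(c, c, c)), g(c, b, b), g(c, b, c), g(f(b, c, b), g(b, c, c), join(b, c, c)), g(g(join(b, c, c), join(b, b, b, c), join(b, c)), join(b, b, b, c, c, c), join(b, c, c, g(c, b, c))))
  Put back:  g(join(c, c, f(join(b, c, c, c), join(b, b, c), f(c, c, c)), g(c, b, b), g(c, b, c), g(f(b, c, b), g(b, c, c), join(b, c, c)), g(g(join(b, c, c), join(b, b, b, c), join(b, c)), join(b, b, b, c, c, c), join(b, c, c, g(c, b, c)))), join(c, c, g(g(join(b, b, c, c), join(b, c, c, c), join(b, b, b, c)), b, c)), c)
Right:  g(join(g(c, b, c), g(f(b, c, b), g(b, c, c), join(c, b, c)), f(join(c, c, c, b), join(c, join(b, b)), f(c, c, c)), g(c, b, b), g(g(join(c, c, b), join(b, b, b, c), join(c, b)), join(join(join(b, b), b), join(c, join(c, c))), join(g(c, b, c), join(c, b), c)), c, c), join(c, c, g(g(join(c, b, join(c, b)), join(c, c, b, c), join(b, join(b, b), c)), b, c)), c)
  Focus inside:  join(g(c, b, c), g(f(b, c, b), g(b, c, c), join(c, b, c)), f(join(c, c, c, b), join(c, join(b, b)), f(c, c, c)), g(c, b, b), g(g(join(c, c, b), join(b, b, b, c), join(c, b)), join(join(join(b, b), b), join(c, join(c, c))), join(g(c, b, c), join(c, b), c)), c, c)
  Inside:  g(f(b, c, b), g(b, c, c), join(c, b, c))  →  g(f(b, c, b), g(b, c, c), join(b, c, c))
  Simplify inside:  f(join(c, c, c, b), join(c, join(b, b)), f(c, c, c))  →  f(join(b, c, c, c), join(b, b, c), f(c, c, c))
  Simplify inside:  g(g(join(c, c, b), join(b, b, b, c), join(c, b)), join(join(join(b, b), b), join(c, join(c, c))), join(g(c, b, c), join(c, b), c))  →  g(g(join(b, c, c), join(b, b, b, c), join(b, c)), join(b, b, b, c, c, c), join(b, c, c, g(c, b, c)))
  Order the arguments:  join(c, c, f(join(b, c, c, c), join(b, b, c), f(c, c, c)), g(c, b, b), g(c, b, c), g(f(b, c, b), g(b, c, c), join(b, c, c)), g(g(join(b, c, c), join(b, b, b, c), join(b, c)), join(b, b, b, c, c, c), join(b, c, c, g(c, b, c))))
  Rebuild:  g(join(c, c, f(join(b, c, c, c), join(b, b, c), f(c, c, c)), g(c, b, b), g(c, b, c), g(f(b, c, b), g(b, c, c), join(b, c, c)), g(g(join(b, c, c), join(b, b, b, c), join(b, c)), join(b, b, b, c, c, c), join(b, c, c, g(c, b, c)))), join(c, c, g(g(join(b, b, c, c), join(b, c, c, c), join(b, b, b, c)), b, c)), c)

Answer: yes — both canonical forms are g(join(c, c, f(join(b, c, c, c), join(b, b, c), f(c, c, c)), g(c, b, b), g(c, b, c), g(f(b, c, b), g(b, c, c), join(b, c, c)), g(g(join(b, c, c), join(b, b, b, c), join(b, c)), join(b, b, b, c, c, c), join(b, c, c, g(c, b, c)))), join(c, c, g(g(join(b, b, c, c), join(b, c, c, c), join(b, b, b, c)), b, c)), c)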